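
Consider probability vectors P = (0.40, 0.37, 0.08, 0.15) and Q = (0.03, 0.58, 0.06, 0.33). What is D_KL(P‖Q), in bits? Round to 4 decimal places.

1.1174 bits

D(P‖Q) = Σ p·log₂(p/q).
  0.40·log₂(0.40/0.03) = 1.49479
  0.37·log₂(0.37/0.58) = -0.23996
  0.08·log₂(0.08/0.06) = 0.03320
  0.15·log₂(0.15/0.33) = -0.17063
D(P‖Q) = 1.1174 bits.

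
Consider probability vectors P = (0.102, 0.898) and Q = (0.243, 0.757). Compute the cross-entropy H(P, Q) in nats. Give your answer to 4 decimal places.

H(P,Q) = −Σ p·ln q.
  −0.102·ln(0.243) = 0.14430
  −0.898·ln(0.757) = 0.25000
H(P,Q) = 0.3943 nats.

0.3943 nats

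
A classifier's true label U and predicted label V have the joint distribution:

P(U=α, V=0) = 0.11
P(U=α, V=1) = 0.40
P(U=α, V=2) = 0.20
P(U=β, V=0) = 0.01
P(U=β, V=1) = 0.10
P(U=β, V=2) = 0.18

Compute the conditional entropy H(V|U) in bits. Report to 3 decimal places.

Chain rule: H(V|U) = H(U,V) − H(U).
Marginals: p(U) = (0.7100, 0.2900), p(V) = (0.1200, 0.5000, 0.3800).
H(U,V) = 2.1874 bits; H(U) = 0.8687 bits.
H(V|U) = 2.1874 − 0.8687 = 1.319 bits.

1.319 bits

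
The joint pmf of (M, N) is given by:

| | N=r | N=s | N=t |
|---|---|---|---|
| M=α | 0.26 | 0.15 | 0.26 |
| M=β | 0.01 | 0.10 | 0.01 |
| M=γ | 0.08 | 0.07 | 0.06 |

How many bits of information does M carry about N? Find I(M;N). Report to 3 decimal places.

0.121 bits

Marginals: p(M) = (0.6700, 0.1200, 0.2100), p(N) = (0.3500, 0.3200, 0.3300).
I(M;N) = H(M) + H(N) − H(M,N).
H(M) = 1.2270, H(N) = 1.5840, H(M,N) = 2.6898.
I(M;N) = 1.2270 + 1.5840 − 2.6898 = 0.121 bits.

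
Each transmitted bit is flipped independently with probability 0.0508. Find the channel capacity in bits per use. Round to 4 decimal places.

Binary symmetric channel: C = 1 − h₂(ε) where h₂ is the binary entropy function.
h₂(0.0508) = −0.0508·log₂0.0508 − 0.9492·log₂0.9492 = 0.2898.
C = 1 − 0.2898 = 0.7102 bits per channel use.

0.7102 bits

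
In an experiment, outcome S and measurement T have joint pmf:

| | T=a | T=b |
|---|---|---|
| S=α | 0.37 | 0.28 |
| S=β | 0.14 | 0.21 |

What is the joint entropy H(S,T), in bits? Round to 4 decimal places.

1.9149 bits

H(S,T) = −Σ p(x,y)·log₂ p(x,y) over all 4 cells.
  cell (α,a): −0.37·log₂0.37 = 0.53073
  cell (α,b): −0.28·log₂0.28 = 0.51422
  cell (β,a): −0.14·log₂0.14 = 0.39711
  cell (β,b): −0.21·log₂0.21 = 0.47282
Sum = 1.9149 bits.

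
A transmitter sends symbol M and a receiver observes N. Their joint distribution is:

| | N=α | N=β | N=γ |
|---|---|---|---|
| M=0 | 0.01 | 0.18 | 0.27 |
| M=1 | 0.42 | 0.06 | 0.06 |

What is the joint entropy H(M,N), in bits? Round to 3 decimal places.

2.034 bits

H(M,N) = −Σ p(x,y)·log₂ p(x,y) over all 6 cells.
  cell (0,α): −0.01·log₂0.01 = 0.0664
  cell (0,β): −0.18·log₂0.18 = 0.4453
  cell (0,γ): −0.27·log₂0.27 = 0.5100
  cell (1,α): −0.42·log₂0.42 = 0.5256
  cell (1,β): −0.06·log₂0.06 = 0.2435
  cell (1,γ): −0.06·log₂0.06 = 0.2435
Sum = 2.034 bits.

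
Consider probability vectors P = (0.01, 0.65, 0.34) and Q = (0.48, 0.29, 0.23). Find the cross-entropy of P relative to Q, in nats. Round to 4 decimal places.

1.3116 nats

H(P,Q) = −Σ p·ln q.
  −0.01·ln(0.48) = 0.00734
  −0.65·ln(0.29) = 0.80462
  −0.34·ln(0.23) = 0.49969
H(P,Q) = 1.3116 nats.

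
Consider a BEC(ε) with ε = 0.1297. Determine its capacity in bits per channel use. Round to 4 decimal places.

Binary erasure channel: capacity C = 1 − ε.
C = 1 − 0.1297 = 0.8703 bits per channel use.

0.8703 bits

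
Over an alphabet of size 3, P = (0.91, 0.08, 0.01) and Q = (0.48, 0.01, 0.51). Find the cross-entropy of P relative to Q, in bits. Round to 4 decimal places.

1.5048 bits

H(P,Q) = −Σ p·log₂ q.
  −0.91·log₂(0.48) = 0.96359
  −0.08·log₂(0.01) = 0.53151
  −0.01·log₂(0.51) = 0.00971
H(P,Q) = 1.5048 bits.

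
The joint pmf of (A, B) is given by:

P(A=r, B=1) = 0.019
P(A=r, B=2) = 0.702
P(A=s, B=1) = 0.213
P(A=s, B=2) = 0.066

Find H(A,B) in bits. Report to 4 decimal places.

1.2010 bits

H(A,B) = −Σ p(x,y)·log₂ p(x,y) over all 4 cells.
  cell (r,1): −0.019·log₂0.019 = 0.10864
  cell (r,2): −0.702·log₂0.702 = 0.35834
  cell (s,1): −0.213·log₂0.213 = 0.47522
  cell (s,2): −0.066·log₂0.066 = 0.25881
Sum = 1.2010 bits.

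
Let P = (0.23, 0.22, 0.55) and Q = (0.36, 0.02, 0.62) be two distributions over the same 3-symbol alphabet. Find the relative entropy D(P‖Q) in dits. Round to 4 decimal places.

D(P‖Q) = Σ p·log₁₀(p/q).
  0.23·log₁₀(0.23/0.36) = -0.04475
  0.22·log₁₀(0.22/0.02) = 0.22911
  0.55·log₁₀(0.55/0.62) = -0.02862
D(P‖Q) = 0.1557 dits.

0.1557 dits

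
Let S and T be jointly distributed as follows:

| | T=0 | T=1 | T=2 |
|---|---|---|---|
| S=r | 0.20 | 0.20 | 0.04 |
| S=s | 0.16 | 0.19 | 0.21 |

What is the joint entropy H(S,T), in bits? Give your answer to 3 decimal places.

H(S,T) = −Σ p(x,y)·log₂ p(x,y) over all 6 cells.
  cell (r,0): −0.20·log₂0.20 = 0.4644
  cell (r,1): −0.20·log₂0.20 = 0.4644
  cell (r,2): −0.04·log₂0.04 = 0.1858
  cell (s,0): −0.16·log₂0.16 = 0.4230
  cell (s,1): −0.19·log₂0.19 = 0.4552
  cell (s,2): −0.21·log₂0.21 = 0.4728
Sum = 2.466 bits.

2.466 bits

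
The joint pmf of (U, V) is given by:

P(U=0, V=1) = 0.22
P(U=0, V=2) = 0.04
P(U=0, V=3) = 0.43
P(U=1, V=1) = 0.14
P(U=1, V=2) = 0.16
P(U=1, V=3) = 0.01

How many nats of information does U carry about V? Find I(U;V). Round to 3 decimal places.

Marginals: p(U) = (0.6900, 0.3100), p(V) = (0.3600, 0.2000, 0.4400).
I(U;V) = Σ p(x,y)·ln[p(x,y)/(p(x)p(y))].
  (0,1): 0.22·ln(0.8857) = -0.0267
  (0,2): 0.04·ln(0.2899) = -0.0495
  (0,3): 0.43·ln(1.4163) = 0.1497
  (1,1): 0.14·ln(1.2545) = 0.0317
  (1,2): 0.16·ln(2.5806) = 0.1517
  (1,3): 0.01·ln(0.0733) = -0.0261
Sum = 0.231 nats.

0.231 nats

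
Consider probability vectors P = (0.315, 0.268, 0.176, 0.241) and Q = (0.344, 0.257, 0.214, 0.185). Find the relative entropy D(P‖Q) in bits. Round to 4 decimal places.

D(P‖Q) = Σ p·log₂(p/q).
  0.315·log₂(0.315/0.344) = -0.04002
  0.268·log₂(0.268/0.257) = 0.01620
  0.176·log₂(0.176/0.214) = -0.04964
  0.241·log₂(0.241/0.185) = 0.09194
D(P‖Q) = 0.0185 bits.

0.0185 bits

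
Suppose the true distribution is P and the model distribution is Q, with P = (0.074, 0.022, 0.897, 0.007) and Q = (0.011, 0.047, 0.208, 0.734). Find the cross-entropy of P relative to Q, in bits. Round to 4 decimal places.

H(P,Q) = −Σ p·log₂ q.
  −0.074·log₂(0.011) = 0.48147
  −0.022·log₂(0.047) = 0.09705
  −0.897·log₂(0.208) = 2.03201
  −0.007·log₂(0.734) = 0.00312
H(P,Q) = 2.6137 bits.

2.6137 bits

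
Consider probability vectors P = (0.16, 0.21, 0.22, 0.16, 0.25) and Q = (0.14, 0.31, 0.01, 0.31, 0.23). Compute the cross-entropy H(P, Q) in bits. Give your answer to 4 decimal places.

H(P,Q) = −Σ p·log₂ q.
  −0.16·log₂(0.14) = 0.45384
  −0.21·log₂(0.31) = 0.35483
  −0.22·log₂(0.01) = 1.46165
  −0.16·log₂(0.31) = 0.27035
  −0.25·log₂(0.23) = 0.53007
H(P,Q) = 3.0707 bits.

3.0707 bits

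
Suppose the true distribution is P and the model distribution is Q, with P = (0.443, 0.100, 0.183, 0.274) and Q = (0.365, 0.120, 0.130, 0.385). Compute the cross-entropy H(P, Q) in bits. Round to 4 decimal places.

H(P,Q) = −Σ p·log₂ q.
  −0.443·log₂(0.365) = 0.64414
  −0.100·log₂(0.120) = 0.30589
  −0.183·log₂(0.130) = 0.53865
  −0.274·log₂(0.385) = 0.37732
H(P,Q) = 1.8660 bits.

1.8660 bits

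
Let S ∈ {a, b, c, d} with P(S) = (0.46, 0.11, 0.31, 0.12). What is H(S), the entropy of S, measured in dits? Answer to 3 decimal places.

H(S) = −Σ p·log₁₀ p.
  −(0.46)·log₁₀(0.46) = 0.1551
  −(0.11)·log₁₀(0.11) = 0.1054
  −(0.31)·log₁₀(0.31) = 0.1577
  −(0.12)·log₁₀(0.12) = 0.1105
Sum: 0.1551 + 0.1054 + 0.1577 + 0.1105 = 0.529 dits.

0.529 dits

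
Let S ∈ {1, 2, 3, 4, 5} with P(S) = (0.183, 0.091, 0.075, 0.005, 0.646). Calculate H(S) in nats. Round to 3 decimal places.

H(S) = −Σ p·ln p.
  −(0.183)·ln(0.183) = 0.3108
  −(0.091)·ln(0.091) = 0.2181
  −(0.075)·ln(0.075) = 0.1943
  −(0.005)·ln(0.005) = 0.0265
  −(0.646)·ln(0.646) = 0.2823
Sum: 0.3108 + 0.2181 + 0.1943 + 0.0265 + 0.2823 = 1.032 nats.

1.032 nats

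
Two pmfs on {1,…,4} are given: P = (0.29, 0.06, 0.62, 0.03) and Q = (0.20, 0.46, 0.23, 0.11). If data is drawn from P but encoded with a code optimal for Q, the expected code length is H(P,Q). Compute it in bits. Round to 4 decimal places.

2.1507 bits

H(P,Q) = −Σ p·log₂ q.
  −0.29·log₂(0.20) = 0.67336
  −0.06·log₂(0.46) = 0.06722
  −0.62·log₂(0.23) = 1.31458
  −0.03·log₂(0.11) = 0.09553
H(P,Q) = 2.1507 bits.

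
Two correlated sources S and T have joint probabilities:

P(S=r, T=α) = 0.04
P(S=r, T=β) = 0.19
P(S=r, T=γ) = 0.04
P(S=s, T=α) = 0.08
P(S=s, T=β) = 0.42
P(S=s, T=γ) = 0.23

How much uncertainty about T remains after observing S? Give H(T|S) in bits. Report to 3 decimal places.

Chain rule: H(T|S) = H(S,T) − H(S).
Marginals: p(S) = (0.2700, 0.7300), p(T) = (0.1200, 0.6100, 0.2700).
H(S,T) = 2.1316 bits; H(S) = 0.8415 bits.
H(T|S) = 2.1316 − 0.8415 = 1.290 bits.

1.290 bits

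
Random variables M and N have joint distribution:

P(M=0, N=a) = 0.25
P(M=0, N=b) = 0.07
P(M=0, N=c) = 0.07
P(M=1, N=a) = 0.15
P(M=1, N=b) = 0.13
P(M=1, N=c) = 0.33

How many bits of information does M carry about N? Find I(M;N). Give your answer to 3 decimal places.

0.129 bits

Marginals: p(M) = (0.3900, 0.6100), p(N) = (0.4000, 0.2000, 0.4000).
I(M;N) = Σ p(x,y)·log₂[p(x,y)/(p(x)p(y))].
  (0,a): 0.25·log₂(1.6026) = 0.1701
  (0,b): 0.07·log₂(0.8974) = -0.0109
  (0,c): 0.07·log₂(0.4487) = -0.0809
  (1,a): 0.15·log₂(0.6148) = -0.1053
  (1,b): 0.13·log₂(1.0656) = 0.0119
  (1,c): 0.33·log₂(1.3525) = 0.1437
Sum = 0.129 bits.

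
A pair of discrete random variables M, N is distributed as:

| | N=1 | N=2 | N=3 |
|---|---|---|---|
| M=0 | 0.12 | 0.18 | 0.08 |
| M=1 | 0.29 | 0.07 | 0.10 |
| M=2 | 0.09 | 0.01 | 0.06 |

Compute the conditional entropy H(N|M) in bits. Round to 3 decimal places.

Chain rule: H(N|M) = H(M,N) − H(M).
Marginals: p(M) = (0.3800, 0.4600, 0.1600), p(N) = (0.5000, 0.2600, 0.2400).
H(M,N) = 2.8452 bits; H(M) = 1.4688 bits.
H(N|M) = 2.8452 − 1.4688 = 1.376 bits.

1.376 bits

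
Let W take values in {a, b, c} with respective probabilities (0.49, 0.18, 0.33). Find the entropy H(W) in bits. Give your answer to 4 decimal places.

1.4774 bits

H(W) = −Σ p·log₂ p.
  −(0.49)·log₂(0.49) = 0.50428
  −(0.18)·log₂(0.18) = 0.44531
  −(0.33)·log₂(0.33) = 0.52782
Sum: 0.50428 + 0.44531 + 0.52782 = 1.4774 bits.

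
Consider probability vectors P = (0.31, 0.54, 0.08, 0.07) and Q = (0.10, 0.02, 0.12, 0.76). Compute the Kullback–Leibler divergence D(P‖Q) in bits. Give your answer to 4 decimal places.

2.7860 bits

D(P‖Q) = Σ p·log₂(p/q).
  0.31·log₂(0.31/0.10) = 0.50600
  0.54·log₂(0.54/0.02) = 2.56764
  0.08·log₂(0.08/0.12) = -0.04680
  0.07·log₂(0.07/0.76) = -0.24084
D(P‖Q) = 2.7860 bits.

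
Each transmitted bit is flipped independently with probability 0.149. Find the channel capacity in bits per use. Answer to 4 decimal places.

Binary symmetric channel: C = 1 − h₂(ε) where h₂ is the binary entropy function.
h₂(0.149) = −0.149·log₂0.149 − 0.851·log₂0.851 = 0.6073.
C = 1 − 0.6073 = 0.3927 bits per channel use.

0.3927 bits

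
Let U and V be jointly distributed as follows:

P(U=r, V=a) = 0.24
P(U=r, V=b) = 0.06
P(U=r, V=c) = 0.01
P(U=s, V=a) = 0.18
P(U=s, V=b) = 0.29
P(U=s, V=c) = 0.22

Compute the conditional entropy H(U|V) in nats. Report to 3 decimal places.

0.488 nats

Marginals: p(U) = (0.3100, 0.6900), p(V) = (0.4200, 0.3500, 0.2300).
H(U|V) = Σ p(V) · H(U|V=·).
  V=a: p=0.4200, H(U|V=a) = 0.6829
  V=b: p=0.3500, H(U|V=b) = 0.4581
  V=c: p=0.2300, H(U|V=c) = 0.1788
Weighted sum = 0.488 nats.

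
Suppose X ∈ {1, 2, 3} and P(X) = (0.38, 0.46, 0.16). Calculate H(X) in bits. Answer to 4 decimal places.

H(X) = −Σ p·log₂ p.
  −(0.38)·log₂(0.38) = 0.53045
  −(0.46)·log₂(0.46) = 0.51534
  −(0.16)·log₂(0.16) = 0.42302
Sum: 0.53045 + 0.51534 + 0.42302 = 1.4688 bits.

1.4688 bits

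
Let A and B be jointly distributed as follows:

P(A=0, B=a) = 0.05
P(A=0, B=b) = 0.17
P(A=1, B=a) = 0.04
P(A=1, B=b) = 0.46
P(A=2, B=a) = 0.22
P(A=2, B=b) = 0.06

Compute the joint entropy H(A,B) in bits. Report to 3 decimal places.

H(A,B) = −Σ p(x,y)·log₂ p(x,y) over all 6 cells.
  cell (0,a): −0.05·log₂0.05 = 0.2161
  cell (0,b): −0.17·log₂0.17 = 0.4346
  cell (1,a): −0.04·log₂0.04 = 0.1858
  cell (1,b): −0.46·log₂0.46 = 0.5153
  cell (2,a): −0.22·log₂0.22 = 0.4806
  cell (2,b): −0.06·log₂0.06 = 0.2435
Sum = 2.076 bits.

2.076 bits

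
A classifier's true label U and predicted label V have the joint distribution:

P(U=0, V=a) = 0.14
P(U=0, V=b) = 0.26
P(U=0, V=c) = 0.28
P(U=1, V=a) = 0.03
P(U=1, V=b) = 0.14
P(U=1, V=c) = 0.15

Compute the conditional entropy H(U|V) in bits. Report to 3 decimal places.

Marginals: p(U) = (0.6800, 0.3200), p(V) = (0.1700, 0.4000, 0.4300).
H(U|V) = Σ p(V) · H(U|V=·).
  V=a: p=0.1700, H(U|V=a) = 0.6723
  V=b: p=0.4000, H(U|V=b) = 0.9341
  V=c: p=0.4300, H(U|V=c) = 0.9330
Weighted sum = 0.889 bits.

0.889 bits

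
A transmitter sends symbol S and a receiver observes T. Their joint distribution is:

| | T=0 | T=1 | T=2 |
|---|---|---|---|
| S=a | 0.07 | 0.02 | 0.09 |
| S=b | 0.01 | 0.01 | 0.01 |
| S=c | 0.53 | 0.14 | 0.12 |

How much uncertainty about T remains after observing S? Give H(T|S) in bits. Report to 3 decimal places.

1.277 bits

Chain rule: H(T|S) = H(S,T) − H(S).
Marginals: p(S) = (0.1800, 0.0300, 0.7900), p(T) = (0.6100, 0.1700, 0.2200).
H(S,T) = 2.1430 bits; H(S) = 0.8657 bits.
H(T|S) = 2.1430 − 0.8657 = 1.277 bits.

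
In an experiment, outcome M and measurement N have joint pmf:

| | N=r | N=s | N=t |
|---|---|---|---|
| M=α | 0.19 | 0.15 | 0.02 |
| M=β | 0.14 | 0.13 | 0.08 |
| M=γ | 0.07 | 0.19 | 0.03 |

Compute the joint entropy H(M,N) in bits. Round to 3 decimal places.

H(M,N) = −Σ p(x,y)·log₂ p(x,y) over all 9 cells.
  cell (α,r): −0.19·log₂0.19 = 0.4552
  cell (α,s): −0.15·log₂0.15 = 0.4105
  cell (α,t): −0.02·log₂0.02 = 0.1129
  cell (β,r): −0.14·log₂0.14 = 0.3971
  cell (β,s): −0.13·log₂0.13 = 0.3826
  cell (β,t): −0.08·log₂0.08 = 0.2915
  cell (γ,r): −0.07·log₂0.07 = 0.2686
  cell (γ,s): −0.19·log₂0.19 = 0.4552
  cell (γ,t): −0.03·log₂0.03 = 0.1518
Sum = 2.925 bits.

2.925 bits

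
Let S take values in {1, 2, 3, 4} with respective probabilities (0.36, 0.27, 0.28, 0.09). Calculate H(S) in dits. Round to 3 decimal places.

H(S) = −Σ p·log₁₀ p.
  −(0.36)·log₁₀(0.36) = 0.1597
  −(0.27)·log₁₀(0.27) = 0.1535
  −(0.28)·log₁₀(0.28) = 0.1548
  −(0.09)·log₁₀(0.09) = 0.0941
Sum: 0.1597 + 0.1535 + 0.1548 + 0.0941 = 0.562 dits.

0.562 dits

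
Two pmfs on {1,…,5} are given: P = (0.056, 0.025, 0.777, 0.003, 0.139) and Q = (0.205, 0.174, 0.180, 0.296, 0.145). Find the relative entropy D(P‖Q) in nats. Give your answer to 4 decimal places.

D(P‖Q) = Σ p·ln(p/q).
  0.056·ln(0.056/0.205) = -0.07267
  0.025·ln(0.025/0.174) = -0.04850
  0.777·ln(0.777/0.180) = 1.13635
  0.003·ln(0.003/0.296) = -0.01378
  0.139·ln(0.139/0.145) = -0.00587
D(P‖Q) = 0.9955 nats.

0.9955 nats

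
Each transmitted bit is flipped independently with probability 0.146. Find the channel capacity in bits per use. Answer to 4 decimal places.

Binary symmetric channel: C = 1 − h₂(ε) where h₂ is the binary entropy function.
h₂(0.146) = −0.146·log₂0.146 − 0.854·log₂0.854 = 0.5997.
C = 1 − 0.5997 = 0.4003 bits per channel use.

0.4003 bits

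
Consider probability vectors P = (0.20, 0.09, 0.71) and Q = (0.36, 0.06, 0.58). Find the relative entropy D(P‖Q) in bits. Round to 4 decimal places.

0.0902 bits

D(P‖Q) = Σ p·log₂(p/q).
  0.20·log₂(0.20/0.36) = -0.16960
  0.09·log₂(0.09/0.06) = 0.05265
  0.71·log₂(0.71/0.58) = 0.20715
D(P‖Q) = 0.0902 bits.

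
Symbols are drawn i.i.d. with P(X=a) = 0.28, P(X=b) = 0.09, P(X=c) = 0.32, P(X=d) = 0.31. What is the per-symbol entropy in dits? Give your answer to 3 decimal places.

H(X) = −Σ p·log₁₀ p.
  −(0.28)·log₁₀(0.28) = 0.1548
  −(0.09)·log₁₀(0.09) = 0.0941
  −(0.32)·log₁₀(0.32) = 0.1584
  −(0.31)·log₁₀(0.31) = 0.1577
Sum: 0.1548 + 0.0941 + 0.1584 + 0.1577 = 0.565 dits.

0.565 dits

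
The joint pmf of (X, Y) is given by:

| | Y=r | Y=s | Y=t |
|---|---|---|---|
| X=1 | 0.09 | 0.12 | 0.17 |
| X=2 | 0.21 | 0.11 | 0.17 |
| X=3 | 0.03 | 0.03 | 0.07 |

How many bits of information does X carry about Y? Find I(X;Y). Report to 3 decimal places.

0.034 bits

Marginals: p(X) = (0.3800, 0.4900, 0.1300), p(Y) = (0.3300, 0.2600, 0.4100).
I(X;Y) = H(X) + H(Y) − H(X,Y).
H(X) = 1.4174, H(Y) = 1.5605, H(X,Y) = 2.9441.
I(X;Y) = 1.4174 + 1.5605 − 2.9441 = 0.034 bits.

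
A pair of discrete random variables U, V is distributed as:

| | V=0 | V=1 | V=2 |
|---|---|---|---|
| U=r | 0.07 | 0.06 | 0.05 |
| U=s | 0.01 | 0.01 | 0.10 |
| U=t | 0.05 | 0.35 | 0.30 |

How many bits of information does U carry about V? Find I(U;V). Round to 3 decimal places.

0.139 bits

Marginals: p(U) = (0.1800, 0.1200, 0.7000), p(V) = (0.1300, 0.4200, 0.4500).
I(U;V) = Σ p(x,y)·log₂[p(x,y)/(p(x)p(y))].
  (r,0): 0.07·log₂(2.9915) = 0.1107
  (r,1): 0.06·log₂(0.7937) = -0.0200
  (r,2): 0.05·log₂(0.6173) = -0.0348
  (s,0): 0.01·log₂(0.6410) = -0.0064
  (s,1): 0.01·log₂(0.1984) = -0.0233
  (s,2): 0.10·log₂(1.8519) = 0.0889
  (t,0): 0.05·log₂(0.5495) = -0.0432
  (t,1): 0.35·log₂(1.1905) = 0.0880
  (t,2): 0.30·log₂(0.9524) = -0.0211
Sum = 0.139 bits.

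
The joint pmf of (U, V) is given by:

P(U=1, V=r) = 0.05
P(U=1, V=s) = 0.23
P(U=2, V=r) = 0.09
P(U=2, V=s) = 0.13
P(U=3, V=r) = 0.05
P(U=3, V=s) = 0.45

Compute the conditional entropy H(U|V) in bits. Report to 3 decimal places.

1.432 bits

Chain rule: H(U|V) = H(U,V) − H(V).
Marginals: p(U) = (0.2800, 0.2200, 0.5000), p(V) = (0.1900, 0.8100).
H(U,V) = 2.1336 bits; H(V) = 0.7015 bits.
H(U|V) = 2.1336 − 0.7015 = 1.432 bits.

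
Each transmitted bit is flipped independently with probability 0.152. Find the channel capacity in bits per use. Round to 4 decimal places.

0.3852 bits

Binary symmetric channel: C = 1 − h₂(ε) where h₂ is the binary entropy function.
h₂(0.152) = −0.152·log₂0.152 − 0.848·log₂0.848 = 0.6148.
C = 1 − 0.6148 = 0.3852 bits per channel use.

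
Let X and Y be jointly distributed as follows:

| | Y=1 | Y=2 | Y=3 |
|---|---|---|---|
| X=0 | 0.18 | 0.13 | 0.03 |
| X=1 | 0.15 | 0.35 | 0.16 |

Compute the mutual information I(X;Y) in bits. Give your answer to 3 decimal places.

Marginals: p(X) = (0.3400, 0.6600), p(Y) = (0.3300, 0.4800, 0.1900).
I(X;Y) = Σ p(x,y)·log₂[p(x,y)/(p(x)p(y))].
  (0,1): 0.18·log₂(1.6043) = 0.1227
  (0,2): 0.13·log₂(0.7966) = -0.0427
  (0,3): 0.03·log₂(0.4644) = -0.0332
  (1,1): 0.15·log₂(0.6887) = -0.0807
  (1,2): 0.35·log₂(1.1048) = 0.0503
  (1,3): 0.16·log₂(1.2759) = 0.0562
Sum = 0.073 bits.

0.073 bits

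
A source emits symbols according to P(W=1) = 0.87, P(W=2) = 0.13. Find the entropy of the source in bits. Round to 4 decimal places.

0.5574 bits

H(W) = −Σ p·log₂ p.
  −(0.87)·log₂(0.87) = 0.17479
  −(0.13)·log₂(0.13) = 0.38264
Sum: 0.17479 + 0.38264 = 0.5574 bits.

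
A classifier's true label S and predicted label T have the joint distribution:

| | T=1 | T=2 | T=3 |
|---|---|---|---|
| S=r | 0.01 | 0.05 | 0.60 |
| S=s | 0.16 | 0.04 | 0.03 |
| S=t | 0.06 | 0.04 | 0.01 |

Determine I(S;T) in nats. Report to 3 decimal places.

Marginals: p(S) = (0.6600, 0.2300, 0.1100), p(T) = (0.2300, 0.1300, 0.6400).
I(S;T) = Σ p(x,y)·ln[p(x,y)/(p(x)p(y))].
  (r,1): 0.01·ln(0.0659) = -0.0272
  (r,2): 0.05·ln(0.5828) = -0.0270
  (r,3): 0.60·ln(1.4205) = 0.2106
  (s,1): 0.16·ln(3.0246) = 0.1771
  (s,2): 0.04·ln(1.3378) = 0.0116
  (s,3): 0.03·ln(0.2038) = -0.0477
  (t,1): 0.06·ln(2.3715) = 0.0518
  (t,2): 0.04·ln(2.7972) = 0.0411
  (t,3): 0.01·ln(0.1420) = -0.0195
Sum = 0.371 nats.

0.371 nats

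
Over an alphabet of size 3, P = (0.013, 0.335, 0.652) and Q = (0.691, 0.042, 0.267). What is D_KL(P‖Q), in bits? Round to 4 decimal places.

D(P‖Q) = Σ p·log₂(p/q).
  0.013·log₂(0.013/0.691) = -0.07452
  0.335·log₂(0.335/0.042) = 1.00356
  0.652·log₂(0.652/0.267) = 0.83980
D(P‖Q) = 1.7688 bits.

1.7688 bits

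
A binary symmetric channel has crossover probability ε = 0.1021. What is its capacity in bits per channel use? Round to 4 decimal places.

0.5244 bits

Binary symmetric channel: C = 1 − h₂(ε) where h₂ is the binary entropy function.
h₂(0.1021) = −0.1021·log₂0.1021 − 0.8979·log₂0.8979 = 0.4756.
C = 1 − 0.4756 = 0.5244 bits per channel use.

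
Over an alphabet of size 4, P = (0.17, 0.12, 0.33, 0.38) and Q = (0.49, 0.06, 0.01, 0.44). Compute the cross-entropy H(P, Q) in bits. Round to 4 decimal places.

H(P,Q) = −Σ p·log₂ q.
  −0.17·log₂(0.49) = 0.17495
  −0.12·log₂(0.06) = 0.48707
  −0.33·log₂(0.01) = 2.19247
  −0.38·log₂(0.44) = 0.45008
H(P,Q) = 3.3046 bits.

3.3046 bits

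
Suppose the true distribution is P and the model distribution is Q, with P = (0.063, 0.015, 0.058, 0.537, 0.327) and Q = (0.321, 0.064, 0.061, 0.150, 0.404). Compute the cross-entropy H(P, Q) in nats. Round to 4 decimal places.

1.5902 nats

H(P,Q) = −Σ p·ln q.
  −0.063·ln(0.321) = 0.07159
  −0.015·ln(0.064) = 0.04123
  −0.058·ln(0.061) = 0.16222
  −0.537·ln(0.150) = 1.01875
  −0.327·ln(0.404) = 0.29637
H(P,Q) = 1.5902 nats.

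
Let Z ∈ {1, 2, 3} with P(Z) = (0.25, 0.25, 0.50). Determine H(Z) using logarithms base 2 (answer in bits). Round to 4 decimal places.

1.5000 bits

H(Z) = −Σ p·log₂ p.
  −(0.25)·log₂(0.25) = 0.50000
  −(0.25)·log₂(0.25) = 0.50000
  −(0.50)·log₂(0.50) = 0.50000
Sum: 0.50000 + 0.50000 + 0.50000 = 1.5000 bits.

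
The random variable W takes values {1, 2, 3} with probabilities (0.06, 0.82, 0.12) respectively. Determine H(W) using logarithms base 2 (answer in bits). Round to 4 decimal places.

H(W) = −Σ p·log₂ p.
  −(0.06)·log₂(0.06) = 0.24353
  −(0.82)·log₂(0.82) = 0.23477
  −(0.12)·log₂(0.12) = 0.36707
Sum: 0.24353 + 0.23477 + 0.36707 = 0.8454 bits.

0.8454 bits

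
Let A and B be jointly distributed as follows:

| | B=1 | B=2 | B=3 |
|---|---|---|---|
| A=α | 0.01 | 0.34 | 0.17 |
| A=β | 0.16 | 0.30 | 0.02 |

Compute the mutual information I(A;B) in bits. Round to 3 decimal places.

0.214 bits

Marginals: p(A) = (0.5200, 0.4800), p(B) = (0.1700, 0.6400, 0.1900).
I(A;B) = Σ p(x,y)·log₂[p(x,y)/(p(x)p(y))].
  (α,1): 0.01·log₂(0.1131) = -0.0314
  (α,2): 0.34·log₂(1.0216) = 0.0105
  (α,3): 0.17·log₂(1.7206) = 0.1331
  (β,1): 0.16·log₂(1.9608) = 0.1554
  (β,2): 0.30·log₂(0.9766) = -0.0103
  (β,3): 0.02·log₂(0.2193) = -0.0438
Sum = 0.214 bits.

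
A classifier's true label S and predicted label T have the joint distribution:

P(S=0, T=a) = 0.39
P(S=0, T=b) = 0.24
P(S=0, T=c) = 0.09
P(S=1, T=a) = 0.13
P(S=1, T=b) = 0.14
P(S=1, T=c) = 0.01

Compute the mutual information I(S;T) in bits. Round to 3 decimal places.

0.026 bits

Marginals: p(S) = (0.7200, 0.2800), p(T) = (0.5200, 0.3800, 0.1000).
I(S;T) = H(S) + H(T) − H(S,T).
H(S) = 0.8555, H(T) = 1.3532, H(S,T) = 2.1828.
I(S;T) = 0.8555 + 1.3532 − 2.1828 = 0.026 bits.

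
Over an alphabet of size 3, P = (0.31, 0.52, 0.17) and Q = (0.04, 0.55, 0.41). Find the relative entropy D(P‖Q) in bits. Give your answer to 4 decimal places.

D(P‖Q) = Σ p·log₂(p/q).
  0.31·log₂(0.31/0.04) = 0.91580
  0.52·log₂(0.52/0.55) = -0.04208
  0.17·log₂(0.17/0.41) = -0.21592
D(P‖Q) = 0.6578 bits.

0.6578 bits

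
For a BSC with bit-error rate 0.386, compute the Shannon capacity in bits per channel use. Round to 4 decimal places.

Binary symmetric channel: C = 1 − h₂(ε) where h₂ is the binary entropy function.
h₂(0.386) = −0.386·log₂0.386 − 0.614·log₂0.614 = 0.9622.
C = 1 − 0.9622 = 0.0378 bits per channel use.

0.0378 bits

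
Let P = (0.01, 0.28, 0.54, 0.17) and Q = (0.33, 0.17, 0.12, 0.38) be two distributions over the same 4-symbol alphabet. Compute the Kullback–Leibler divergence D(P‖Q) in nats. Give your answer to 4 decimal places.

D(P‖Q) = Σ p·ln(p/q).
  0.01·ln(0.01/0.33) = -0.03497
  0.28·ln(0.28/0.17) = 0.13972
  0.54·ln(0.54/0.12) = 0.81220
  0.17·ln(0.17/0.38) = -0.13674
D(P‖Q) = 0.7802 nats.

0.7802 nats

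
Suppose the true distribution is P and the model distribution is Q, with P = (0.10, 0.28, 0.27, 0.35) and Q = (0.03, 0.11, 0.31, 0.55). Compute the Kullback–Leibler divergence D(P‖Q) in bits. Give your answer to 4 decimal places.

D(P‖Q) = Σ p·log₂(p/q).
  0.10·log₂(0.10/0.03) = 0.17370
  0.28·log₂(0.28/0.11) = 0.37742
  0.27·log₂(0.27/0.31) = -0.05381
  0.35·log₂(0.35/0.55) = -0.22823
D(P‖Q) = 0.2691 bits.

0.2691 bits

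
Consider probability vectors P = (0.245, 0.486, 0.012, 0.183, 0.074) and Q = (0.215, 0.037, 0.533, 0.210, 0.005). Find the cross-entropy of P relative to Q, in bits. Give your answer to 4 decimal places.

3.8435 bits

H(P,Q) = −Σ p·log₂ q.
  −0.245·log₂(0.215) = 0.54331
  −0.486·log₂(0.037) = 2.31158
  −0.012·log₂(0.533) = 0.01089
  −0.183·log₂(0.210) = 0.41203
  −0.074·log₂(0.005) = 0.56565
H(P,Q) = 3.8435 bits.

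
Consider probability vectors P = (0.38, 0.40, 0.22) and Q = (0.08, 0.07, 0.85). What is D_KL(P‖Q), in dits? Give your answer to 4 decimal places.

D(P‖Q) = Σ p·log₁₀(p/q).
  0.38·log₁₀(0.38/0.08) = 0.25714
  0.40·log₁₀(0.40/0.07) = 0.30278
  0.22·log₁₀(0.22/0.85) = -0.12914
D(P‖Q) = 0.4308 dits.

0.4308 dits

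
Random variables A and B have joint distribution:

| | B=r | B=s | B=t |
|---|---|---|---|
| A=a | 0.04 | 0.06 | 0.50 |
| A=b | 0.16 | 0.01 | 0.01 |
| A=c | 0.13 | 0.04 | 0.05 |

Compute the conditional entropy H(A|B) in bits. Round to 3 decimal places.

0.923 bits

Marginals: p(A) = (0.6000, 0.1800, 0.2200), p(B) = (0.3300, 0.1100, 0.5600).
H(A|B) = Σ p(B) · H(A|B=·).
  B=r: p=0.3300, H(A|B=r) = 1.4048
  B=s: p=0.1100, H(A|B=s) = 1.3222
  B=t: p=0.5600, H(A|B=t) = 0.5609
Weighted sum = 0.923 bits.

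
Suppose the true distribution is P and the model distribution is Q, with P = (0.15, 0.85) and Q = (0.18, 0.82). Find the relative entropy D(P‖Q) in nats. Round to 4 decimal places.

D(P‖Q) = Σ p·ln(p/q).
  0.15·ln(0.15/0.18) = -0.02735
  0.85·ln(0.85/0.82) = 0.03054
D(P‖Q) = 0.0032 nats.

0.0032 nats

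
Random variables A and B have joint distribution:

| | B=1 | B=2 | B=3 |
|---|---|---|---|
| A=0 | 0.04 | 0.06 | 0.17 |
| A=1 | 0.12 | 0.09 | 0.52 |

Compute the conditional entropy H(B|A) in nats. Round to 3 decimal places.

0.827 nats

Marginals: p(A) = (0.2700, 0.7300), p(B) = (0.1600, 0.1500, 0.6900).
H(B|A) = Σ p(A) · H(B|A=·).
  A=0: p=0.2700, H(B|A=0) = 0.9084
  A=1: p=0.7300, H(B|A=1) = 0.7965
Weighted sum = 0.827 nats.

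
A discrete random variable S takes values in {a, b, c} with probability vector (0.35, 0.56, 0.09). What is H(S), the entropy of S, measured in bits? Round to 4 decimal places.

H(S) = −Σ p·log₂ p.
  −(0.35)·log₂(0.35) = 0.53010
  −(0.56)·log₂(0.56) = 0.46844
  −(0.09)·log₂(0.09) = 0.31265
Sum: 0.53010 + 0.46844 + 0.31265 = 1.3112 bits.

1.3112 bits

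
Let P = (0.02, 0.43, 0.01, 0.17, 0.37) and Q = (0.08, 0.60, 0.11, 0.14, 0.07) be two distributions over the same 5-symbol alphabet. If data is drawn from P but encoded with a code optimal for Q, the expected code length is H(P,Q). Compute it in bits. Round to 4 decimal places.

2.3233 bits

H(P,Q) = −Σ p·log₂ q.
  −0.02·log₂(0.08) = 0.07288
  −0.43·log₂(0.60) = 0.31690
  −0.01·log₂(0.11) = 0.03184
  −0.17·log₂(0.14) = 0.48221
  −0.37·log₂(0.07) = 1.41951
H(P,Q) = 2.3233 bits.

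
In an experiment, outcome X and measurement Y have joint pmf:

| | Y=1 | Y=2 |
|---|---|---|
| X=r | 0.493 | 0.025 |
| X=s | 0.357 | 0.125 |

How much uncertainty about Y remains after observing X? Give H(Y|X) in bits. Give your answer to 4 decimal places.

Chain rule: H(Y|X) = H(X,Y) − H(X).
Marginals: p(X) = (0.5180, 0.4820), p(Y) = (0.8500, 0.1500).
H(X,Y) = 1.5416 bits; H(X) = 0.9991 bits.
H(Y|X) = 1.5416 − 0.9991 = 0.5425 bits.

0.5425 bits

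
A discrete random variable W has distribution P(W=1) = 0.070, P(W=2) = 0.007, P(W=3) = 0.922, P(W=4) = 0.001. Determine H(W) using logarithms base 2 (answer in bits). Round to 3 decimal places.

H(W) = −Σ p·log₂ p.
  −(0.070)·log₂(0.070) = 0.2686
  −(0.007)·log₂(0.007) = 0.0501
  −(0.922)·log₂(0.922) = 0.1080
  −(0.001)·log₂(0.001) = 0.0100
Sum: 0.2686 + 0.0501 + 0.1080 + 0.0100 = 0.437 bits.

0.437 bits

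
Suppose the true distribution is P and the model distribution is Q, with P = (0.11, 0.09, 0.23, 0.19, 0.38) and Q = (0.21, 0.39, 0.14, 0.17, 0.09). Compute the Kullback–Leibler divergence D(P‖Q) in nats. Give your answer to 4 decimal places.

D(P‖Q) = Σ p·ln(p/q).
  0.11·ln(0.11/0.21) = -0.07113
  0.09·ln(0.09/0.39) = -0.13197
  0.23·ln(0.23/0.14) = 0.11418
  0.19·ln(0.19/0.17) = 0.02113
  0.38·ln(0.38/0.09) = 0.54734
D(P‖Q) = 0.4796 nats.

0.4796 nats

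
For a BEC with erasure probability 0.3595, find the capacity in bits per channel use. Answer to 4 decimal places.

Binary erasure channel: capacity C = 1 − ε.
C = 1 − 0.3595 = 0.6405 bits per channel use.

0.6405 bits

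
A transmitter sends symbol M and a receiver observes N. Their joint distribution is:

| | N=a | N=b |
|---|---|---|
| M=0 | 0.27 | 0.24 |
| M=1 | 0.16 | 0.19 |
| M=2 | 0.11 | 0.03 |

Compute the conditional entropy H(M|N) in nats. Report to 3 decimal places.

Chain rule: H(M|N) = H(M,N) − H(N).
Marginals: p(M) = (0.5100, 0.3500, 0.1400), p(N) = (0.5400, 0.4600).
H(M,N) = 1.6528 nats; H(N) = 0.6899 nats.
H(M|N) = 1.6528 − 0.6899 = 0.963 nats.

0.963 nats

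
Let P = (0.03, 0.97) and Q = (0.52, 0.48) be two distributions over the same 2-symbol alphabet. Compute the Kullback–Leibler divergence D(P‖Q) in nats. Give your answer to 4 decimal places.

D(P‖Q) = Σ p·ln(p/q).
  0.03·ln(0.03/0.52) = -0.08558
  0.97·ln(0.97/0.48) = 0.68240
D(P‖Q) = 0.5968 nats.

0.5968 nats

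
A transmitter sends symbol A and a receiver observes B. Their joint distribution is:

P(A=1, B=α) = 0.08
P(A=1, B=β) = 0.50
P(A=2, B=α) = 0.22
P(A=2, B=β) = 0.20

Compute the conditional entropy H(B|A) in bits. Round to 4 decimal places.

0.7550 bits

Chain rule: H(B|A) = H(A,B) − H(A).
Marginals: p(A) = (0.5800, 0.4200), p(B) = (0.3000, 0.7000).
H(A,B) = 1.7365 bits; H(A) = 0.9815 bits.
H(B|A) = 1.7365 − 0.9815 = 0.7550 bits.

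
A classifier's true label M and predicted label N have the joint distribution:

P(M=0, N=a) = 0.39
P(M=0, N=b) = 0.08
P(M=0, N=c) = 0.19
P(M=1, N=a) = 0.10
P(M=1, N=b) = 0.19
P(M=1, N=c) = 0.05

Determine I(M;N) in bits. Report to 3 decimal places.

0.153 bits

Marginals: p(M) = (0.6600, 0.3400), p(N) = (0.4900, 0.2700, 0.2400).
I(M;N) = Σ p(x,y)·log₂[p(x,y)/(p(x)p(y))].
  (0,a): 0.39·log₂(1.2059) = 0.1054
  (0,b): 0.08·log₂(0.4489) = -0.0924
  (0,c): 0.19·log₂(1.1995) = 0.0499
  (1,a): 0.10·log₂(0.6002) = -0.0736
  (1,b): 0.19·log₂(2.0697) = 0.1994
  (1,c): 0.05·log₂(0.6127) = -0.0353
Sum = 0.153 bits.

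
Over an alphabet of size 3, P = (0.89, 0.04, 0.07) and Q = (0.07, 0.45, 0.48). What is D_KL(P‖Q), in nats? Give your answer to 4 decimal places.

2.0314 nats

D(P‖Q) = Σ p·ln(p/q).
  0.89·ln(0.89/0.07) = 2.26303
  0.04·ln(0.04/0.45) = -0.09681
  0.07·ln(0.07/0.48) = -0.13477
D(P‖Q) = 2.0314 nats.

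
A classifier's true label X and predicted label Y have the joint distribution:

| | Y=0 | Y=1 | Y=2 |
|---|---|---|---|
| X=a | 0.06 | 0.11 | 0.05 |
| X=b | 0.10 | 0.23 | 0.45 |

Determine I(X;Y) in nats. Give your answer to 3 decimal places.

0.044 nats

Marginals: p(X) = (0.2200, 0.7800), p(Y) = (0.1600, 0.3400, 0.5000).
I(X;Y) = H(X) + H(Y) − H(X,Y).
H(X) = 0.5269, H(Y) = 1.0066, H(X,Y) = 1.4890.
I(X;Y) = 0.5269 + 1.0066 − 1.4890 = 0.044 nats.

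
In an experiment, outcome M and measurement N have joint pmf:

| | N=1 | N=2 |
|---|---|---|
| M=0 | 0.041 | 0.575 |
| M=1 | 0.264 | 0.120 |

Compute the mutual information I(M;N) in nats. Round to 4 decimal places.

0.2258 nats

Marginals: p(M) = (0.6160, 0.3840), p(N) = (0.3050, 0.6950).
I(M;N) = H(M) + H(N) − H(M,N).
H(M) = 0.6660, H(N) = 0.6150, H(M,N) = 1.0552.
I(M;N) = 0.6660 + 0.6150 − 1.0552 = 0.2258 nats.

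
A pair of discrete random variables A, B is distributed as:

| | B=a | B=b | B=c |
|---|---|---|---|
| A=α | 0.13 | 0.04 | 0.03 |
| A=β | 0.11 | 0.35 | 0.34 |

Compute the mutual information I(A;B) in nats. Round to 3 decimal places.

0.102 nats

Marginals: p(A) = (0.2000, 0.8000), p(B) = (0.2400, 0.3900, 0.3700).
I(A;B) = H(A) + H(B) − H(A,B).
H(A) = 0.5004, H(B) = 1.0776, H(A,B) = 1.4762.
I(A;B) = 0.5004 + 1.0776 − 1.4762 = 0.102 nats.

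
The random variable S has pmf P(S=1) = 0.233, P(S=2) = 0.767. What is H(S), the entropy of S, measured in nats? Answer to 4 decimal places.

H(S) = −Σ p·ln p.
  −(0.233)·ln(0.233) = 0.33942
  −(0.767)·ln(0.767) = 0.20346
Sum: 0.33942 + 0.20346 = 0.5429 nats.

0.5429 nats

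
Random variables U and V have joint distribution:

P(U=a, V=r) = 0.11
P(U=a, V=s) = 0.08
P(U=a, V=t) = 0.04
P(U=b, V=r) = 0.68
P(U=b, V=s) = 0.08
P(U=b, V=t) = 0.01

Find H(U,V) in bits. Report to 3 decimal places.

1.564 bits

H(U,V) = −Σ p(x,y)·log₂ p(x,y) over all 6 cells.
  cell (a,r): −0.11·log₂0.11 = 0.3503
  cell (a,s): −0.08·log₂0.08 = 0.2915
  cell (a,t): −0.04·log₂0.04 = 0.1858
  cell (b,r): −0.68·log₂0.68 = 0.3783
  cell (b,s): −0.08·log₂0.08 = 0.2915
  cell (b,t): −0.01·log₂0.01 = 0.0664
Sum = 1.564 bits.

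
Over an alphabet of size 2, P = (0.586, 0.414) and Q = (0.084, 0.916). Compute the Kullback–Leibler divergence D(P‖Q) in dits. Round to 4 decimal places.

D(P‖Q) = Σ p·log₁₀(p/q).
  0.586·log₁₀(0.586/0.084) = 0.49436
  0.414·log₁₀(0.414/0.916) = -0.14279
D(P‖Q) = 0.3516 dits.

0.3516 dits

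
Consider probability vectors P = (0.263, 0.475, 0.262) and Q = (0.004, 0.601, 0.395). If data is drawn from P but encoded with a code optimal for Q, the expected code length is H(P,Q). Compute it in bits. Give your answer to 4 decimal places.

H(P,Q) = −Σ p·log₂ q.
  −0.263·log₂(0.004) = 2.09500
  −0.475·log₂(0.601) = 0.34892
  −0.262·log₂(0.395) = 0.35110
H(P,Q) = 2.7950 bits.

2.7950 bits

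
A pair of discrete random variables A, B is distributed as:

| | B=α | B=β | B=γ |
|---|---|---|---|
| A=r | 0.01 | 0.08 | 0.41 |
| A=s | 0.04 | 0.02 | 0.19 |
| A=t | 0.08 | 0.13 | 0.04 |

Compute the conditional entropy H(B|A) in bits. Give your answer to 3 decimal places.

0.999 bits

Marginals: p(A) = (0.5000, 0.2500, 0.2500), p(B) = (0.1300, 0.2300, 0.6400).
H(B|A) = Σ p(A) · H(B|A=·).
  A=r: p=0.5000, H(B|A=r) = 0.7707
  A=s: p=0.2500, H(B|A=s) = 1.0154
  A=t: p=0.2500, H(B|A=t) = 1.4396
Weighted sum = 0.999 bits.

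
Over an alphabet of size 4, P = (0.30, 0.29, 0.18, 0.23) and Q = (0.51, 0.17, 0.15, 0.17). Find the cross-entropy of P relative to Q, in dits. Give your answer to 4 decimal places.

0.6362 dits

H(P,Q) = −Σ p·log₁₀ q.
  −0.30·log₁₀(0.51) = 0.08773
  −0.29·log₁₀(0.17) = 0.22317
  −0.18·log₁₀(0.15) = 0.14830
  −0.23·log₁₀(0.17) = 0.17700
H(P,Q) = 0.6362 dits.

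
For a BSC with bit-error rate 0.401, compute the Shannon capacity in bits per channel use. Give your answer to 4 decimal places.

Binary symmetric channel: C = 1 − h₂(ε) where h₂ is the binary entropy function.
h₂(0.401) = −0.401·log₂0.401 − 0.599·log₂0.599 = 0.9715.
C = 1 − 0.9715 = 0.0285 bits per channel use.

0.0285 bits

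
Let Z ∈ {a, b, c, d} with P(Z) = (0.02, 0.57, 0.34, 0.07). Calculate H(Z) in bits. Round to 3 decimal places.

1.373 bits

H(Z) = −Σ p·log₂ p.
  −(0.02)·log₂(0.02) = 0.1129
  −(0.57)·log₂(0.57) = 0.4623
  −(0.34)·log₂(0.34) = 0.5292
  −(0.07)·log₂(0.07) = 0.2686
Sum: 0.1129 + 0.4623 + 0.5292 + 0.2686 = 1.373 bits.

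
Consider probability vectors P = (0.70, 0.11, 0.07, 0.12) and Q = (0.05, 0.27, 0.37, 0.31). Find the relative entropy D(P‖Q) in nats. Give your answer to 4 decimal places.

D(P‖Q) = Σ p·ln(p/q).
  0.70·ln(0.70/0.05) = 1.84734
  0.11·ln(0.11/0.27) = -0.09877
  0.07·ln(0.07/0.37) = -0.11655
  0.12·ln(0.12/0.31) = -0.11389
D(P‖Q) = 1.5181 nats.

1.5181 nats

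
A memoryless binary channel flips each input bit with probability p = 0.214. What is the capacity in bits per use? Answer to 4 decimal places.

Binary symmetric channel: C = 1 − h₂(ε) where h₂ is the binary entropy function.
h₂(0.214) = −0.214·log₂0.214 − 0.786·log₂0.786 = 0.7491.
C = 1 − 0.7491 = 0.2509 bits per channel use.

0.2509 bits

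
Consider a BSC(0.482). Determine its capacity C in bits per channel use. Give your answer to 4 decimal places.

0.0009 bits

Binary symmetric channel: C = 1 − h₂(ε) where h₂ is the binary entropy function.
h₂(0.482) = −0.482·log₂0.482 − 0.518·log₂0.518 = 0.9991.
C = 1 − 0.9991 = 0.0009 bits per channel use.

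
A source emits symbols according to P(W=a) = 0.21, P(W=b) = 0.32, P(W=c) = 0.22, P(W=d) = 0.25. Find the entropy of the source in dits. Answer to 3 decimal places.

H(W) = −Σ p·log₁₀ p.
  −(0.21)·log₁₀(0.21) = 0.1423
  −(0.32)·log₁₀(0.32) = 0.1584
  −(0.22)·log₁₀(0.22) = 0.1447
  −(0.25)·log₁₀(0.25) = 0.1505
Sum: 0.1423 + 0.1584 + 0.1447 + 0.1505 = 0.596 dits.

0.596 dits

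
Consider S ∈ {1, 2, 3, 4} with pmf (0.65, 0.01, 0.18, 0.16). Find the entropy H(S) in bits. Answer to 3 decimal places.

H(S) = −Σ p·log₂ p.
  −(0.65)·log₂(0.65) = 0.4040
  −(0.01)·log₂(0.01) = 0.0664
  −(0.18)·log₂(0.18) = 0.4453
  −(0.16)·log₂(0.16) = 0.4230
Sum: 0.4040 + 0.0664 + 0.4453 + 0.4230 = 1.339 bits.

1.339 bits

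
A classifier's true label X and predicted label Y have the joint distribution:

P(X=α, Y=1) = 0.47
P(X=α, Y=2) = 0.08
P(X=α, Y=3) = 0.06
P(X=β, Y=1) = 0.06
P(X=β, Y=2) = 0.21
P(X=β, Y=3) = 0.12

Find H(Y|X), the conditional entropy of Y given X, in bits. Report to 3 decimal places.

Marginals: p(X) = (0.6100, 0.3900), p(Y) = (0.5300, 0.2900, 0.1800).
H(Y|X) = Σ p(X) · H(Y|X=·).
  X=α: p=0.6100, H(Y|X=α) = 1.0033
  X=β: p=0.3900, H(Y|X=β) = 1.4196
Weighted sum = 1.166 bits.

1.166 bits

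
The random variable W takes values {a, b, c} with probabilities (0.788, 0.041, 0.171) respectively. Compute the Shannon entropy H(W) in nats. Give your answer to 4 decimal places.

0.6207 nats

H(W) = −Σ p·ln p.
  −(0.788)·ln(0.788) = 0.18775
  −(0.041)·ln(0.041) = 0.13096
  −(0.171)·ln(0.171) = 0.30200
Sum: 0.18775 + 0.13096 + 0.30200 = 0.6207 nats.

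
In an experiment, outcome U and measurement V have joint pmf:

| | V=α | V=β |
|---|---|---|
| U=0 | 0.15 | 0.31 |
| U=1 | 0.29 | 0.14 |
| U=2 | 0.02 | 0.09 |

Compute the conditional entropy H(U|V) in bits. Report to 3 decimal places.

1.280 bits

Marginals: p(U) = (0.4600, 0.4300, 0.1100), p(V) = (0.4600, 0.5400).
H(U|V) = Σ p(V) · H(U|V=·).
  V=α: p=0.4600, H(U|V=α) = 1.1435
  V=β: p=0.5400, H(U|V=β) = 1.3954
Weighted sum = 1.280 bits.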